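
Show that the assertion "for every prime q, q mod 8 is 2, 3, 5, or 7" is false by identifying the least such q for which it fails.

We need the least prime q for which the claim fails.
q = 2: 2 mod 8 = 2.
q = 3: 3 mod 8 = 3.
q = 5: 5 mod 8 = 5.
q = 7: 7 mod 8 = 7.
q = 11: 11 mod 8 = 3.
q = 13: 13 mod 8 = 5.
q = 17: 17 mod 8 = 1 — not in {2, 3, 5, 7}.

q = 17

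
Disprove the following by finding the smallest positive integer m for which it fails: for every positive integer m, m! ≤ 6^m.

We need the least positive integer m for which m! > 6^m.
For m = 1, 2, 3, 4, …, 11, 12, 13 the conclusion holds.
m = 14: m! = 87178291200 and 6^m = 78364164096, so 87178291200 > 78364164096.
Thus m = 14 disproves the claim, and no smaller m works.

m = 14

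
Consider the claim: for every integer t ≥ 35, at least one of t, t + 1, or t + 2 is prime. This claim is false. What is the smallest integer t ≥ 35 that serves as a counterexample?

t = 38

We need the least integer t ≥ 35 for which t, t + 1, t + 2 are all composite.
For t = 35, 36, 37 the conclusion holds.
t = 38: 38 = 2 × 19; 39 = 3 × 13; 40 = 2 × 20 — all composite.
So t = 38 is the smallest counterexample.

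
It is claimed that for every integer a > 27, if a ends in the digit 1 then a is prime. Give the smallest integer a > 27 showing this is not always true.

For a = 31, 41 the conclusion holds.
a = 51: 51 ends in 1; 51 = 3 × 17, composite.
Thus a = 51 disproves the claim, and no smaller a works.

a = 51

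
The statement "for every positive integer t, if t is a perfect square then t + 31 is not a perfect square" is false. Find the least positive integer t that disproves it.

t = 225

We need the least positive integer t for which t is a perfect square but t + 31 is a perfect square.
The first 14 eligible values, up to t = 196, all satisfy the conclusion.
t = 225: 225 = 15² and 225 + 31 = 256 = 16².
Thus t = 225 disproves the claim, and no smaller t works.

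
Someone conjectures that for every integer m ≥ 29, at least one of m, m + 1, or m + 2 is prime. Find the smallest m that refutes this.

m = 32

m = 29: 29 is prime.
m = 30: 31 is prime.
m = 31: 31 is prime.
m = 32: 32 = 2 × 16; 33 = 3 × 11; 34 = 2 × 17 — all composite.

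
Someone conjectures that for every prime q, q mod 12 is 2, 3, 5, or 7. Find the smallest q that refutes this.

q = 11

Check each prime q in order until the claim fails.
The first 4 eligible values, up to q = 7, all satisfy the conclusion.
q = 11: 11 mod 12 = 11 — not in {2, 3, 5, 7}.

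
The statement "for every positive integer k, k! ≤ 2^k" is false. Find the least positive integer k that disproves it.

k = 4

A counterexample is any positive integer k such that k! > 2^k; we check each in order.
For k = 1, 2, 3 the conclusion holds.
k = 4: k! = 24 and 2^k = 16, so 24 > 16.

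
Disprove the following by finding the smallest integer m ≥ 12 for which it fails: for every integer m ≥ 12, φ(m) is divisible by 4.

For m = 12, 13 the conclusion holds.
m = 14: φ(14) = 6; 6 mod 4 = 2.
Hence m = 14 is a counterexample.

m = 14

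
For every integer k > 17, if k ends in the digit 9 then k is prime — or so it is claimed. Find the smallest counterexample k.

k = 39

k = 19: 19 ends in 9 and is prime.
k = 29: 29 ends in 9 and is prime.
k = 39: 39 ends in 9; 39 = 3 × 13, composite.
So k = 39 is the smallest counterexample.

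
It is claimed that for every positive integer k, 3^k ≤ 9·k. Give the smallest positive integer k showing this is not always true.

k = 4

A counterexample is any positive integer k such that 3^k > 9·k; we check each in order.
For k = 1, 2, 3 the conclusion holds.
k = 4: 3^k = 81 and 9·k = 36, so 81 > 36.
Thus k = 4 disproves the claim, and no smaller k works.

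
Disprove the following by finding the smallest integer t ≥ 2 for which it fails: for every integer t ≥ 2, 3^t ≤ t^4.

t = 8

t = 2: 3^t = 9 and t^4 = 16, so 9 ≤ 16.
t = 3: 3^t = 27 and t^4 = 81, so 27 ≤ 81.
t = 4: 3^t = 81 and t^4 = 256, so 81 ≤ 256.
t = 5: 3^t = 243 and t^4 = 625, so 243 ≤ 625.
t = 6: 3^t = 729 and t^4 = 1296, so 729 ≤ 1296.
t = 7: 3^t = 2187 and t^4 = 2401, so 2187 ≤ 2401.
t = 8: 3^t = 6561 and t^4 = 4096, so 6561 > 4096.
Hence t = 8 is a counterexample.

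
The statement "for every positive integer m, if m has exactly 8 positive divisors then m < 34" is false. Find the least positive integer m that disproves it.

We need the least positive integer m for which m has exactly 8 positive divisors but the claim fails.
For m = 24, 30 the conclusion holds.
m = 40: τ(40) = 8; 40 ≥ 34.
So m = 40 is the smallest counterexample.

m = 40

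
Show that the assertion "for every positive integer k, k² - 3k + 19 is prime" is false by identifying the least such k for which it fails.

k = 18

A counterexample is any positive integer k such that k² - 3k + 19 is not prime; we check each in order.
For k = 1, 2, 3, 4, …, 15, 16, 17 the conclusion holds.
k = 18: k² - 3k + 19 = 289 = 17 × 17, composite.
Hence k = 18 is a counterexample.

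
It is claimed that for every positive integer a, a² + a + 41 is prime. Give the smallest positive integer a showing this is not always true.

a = 40

Check each positive integer a in order until a² + a + 41 is not prime.
For a = 1, 2, 3, 4, …, 37, 38, 39 the conclusion holds.
a = 40: a² + a + 41 = 1681 = 41 × 41, composite.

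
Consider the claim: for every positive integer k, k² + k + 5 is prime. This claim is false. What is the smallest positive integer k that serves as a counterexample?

k = 4

A counterexample is any positive integer k such that k² + k + 5 is not prime; we check each in order.
k = 1: k² + k + 5 = 7, prime.
k = 2: k² + k + 5 = 11, prime.
k = 3: k² + k + 5 = 17, prime.
k = 4: k² + k + 5 = 25 = 5 × 5, composite.
So k = 4 is the smallest counterexample.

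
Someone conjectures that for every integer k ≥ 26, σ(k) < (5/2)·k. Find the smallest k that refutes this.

k = 36

For k = 26, 27, 28, 29, 30, 31, 32, 33, 34, 35 the conclusion holds.
k = 36: σ(36) = 91; 91 ≥ 90.
Hence k = 36 is a counterexample.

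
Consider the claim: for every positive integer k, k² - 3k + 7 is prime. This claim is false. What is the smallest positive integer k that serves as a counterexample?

A counterexample is any positive integer k such that k² - 3k + 7 is not prime; we check each in order.
k = 1: k² - 3k + 7 = 5, prime.
k = 2: k² - 3k + 7 = 5, prime.
k = 3: k² - 3k + 7 = 7, prime.
k = 4: k² - 3k + 7 = 11, prime.
k = 5: k² - 3k + 7 = 17, prime.
k = 6: k² - 3k + 7 = 25 = 5 × 5, composite.

k = 6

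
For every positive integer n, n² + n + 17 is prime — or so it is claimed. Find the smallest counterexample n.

For n = 1, 2, 3, 4, …, 13, 14, 15 the conclusion holds.
n = 16: n² + n + 17 = 289 = 17 × 17, composite.

n = 16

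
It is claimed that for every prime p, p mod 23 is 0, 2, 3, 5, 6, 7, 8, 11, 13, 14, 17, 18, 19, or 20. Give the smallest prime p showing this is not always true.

A counterexample is any prime p such that the claim fails; we check each in order.
For p = 2, 3, 5, 7, …, 37, 41, 43 the conclusion holds.
p = 47: 47 mod 23 = 1 — not in {0, 2, 3, 5, 6, 7, 8, 11, 13, 14, 17, 18, 19, 20}.

p = 47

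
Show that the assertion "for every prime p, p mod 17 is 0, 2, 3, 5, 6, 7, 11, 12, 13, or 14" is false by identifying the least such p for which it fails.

p = 43

A counterexample is any prime p such that the claim fails; we check each in order.
For p = 2, 3, 5, 7, …, 31, 37, 41 the conclusion holds.
p = 43: 43 mod 17 = 9 — not in {0, 2, 3, 5, 6, 7, 11, 12, 13, 14}.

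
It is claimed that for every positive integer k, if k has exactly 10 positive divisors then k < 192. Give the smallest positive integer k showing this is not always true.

k = 208

A counterexample is any positive integer k such that k has exactly 10 positive divisors but the claim fails; we check each in order.
k = 48: τ(48) = 10; 48 < 192.
k = 80: τ(80) = 10; 80 < 192.
k = 112: τ(112) = 10; 112 < 192.
k = 162: τ(162) = 10; 162 < 192.
k = 176: τ(176) = 10; 176 < 192.
k = 208: τ(208) = 10; 208 ≥ 192.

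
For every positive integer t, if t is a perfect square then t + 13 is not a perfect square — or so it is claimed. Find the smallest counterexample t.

We need the least positive integer t for which t is a perfect square but t + 13 is a perfect square.
The first 5 eligible values, up to t = 25, all satisfy the conclusion.
t = 36: 36 = 6² and 36 + 13 = 49 = 7².

t = 36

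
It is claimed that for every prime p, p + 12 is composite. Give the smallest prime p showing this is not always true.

p = 5

p = 2: p + 12 = 14 = 2 × 7, composite.
p = 3: p + 12 = 15 = 3 × 5, composite.
p = 5: p + 12 = 17, prime — not composite.
Hence p = 5 is a counterexample.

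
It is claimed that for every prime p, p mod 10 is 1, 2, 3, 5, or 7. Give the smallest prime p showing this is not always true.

For p = 2, 3, 5, 7, 11, 13, 17 the conclusion holds.
p = 19: 19 mod 10 = 9 — not in {1, 2, 3, 5, 7}.
Thus p = 19 disproves the claim, and no smaller p works.

p = 19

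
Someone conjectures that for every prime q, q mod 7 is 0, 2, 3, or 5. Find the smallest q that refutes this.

q = 11

We need the least prime q for which the claim fails.
For q = 2, 3, 5, 7 the conclusion holds.
q = 11: 11 mod 7 = 4 — not in {0, 2, 3, 5}.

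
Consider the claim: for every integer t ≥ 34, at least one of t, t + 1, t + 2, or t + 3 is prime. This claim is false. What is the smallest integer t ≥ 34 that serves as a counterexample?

t = 48

Check each integer t ≥ 34 in order until t, t + 1, t + 2, t + 3 are all composite.
For t = 34, 35, 36, 37, …, 45, 46, 47 the conclusion holds.
t = 48: 48 = 2 × 24; 49 = 7 × 7; 50 = 2 × 25; 51 = 3 × 17 — all composite.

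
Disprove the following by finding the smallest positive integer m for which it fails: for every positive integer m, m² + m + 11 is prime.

Check each positive integer m in order until m² + m + 11 is not prime.
For m = 1, 2, 3, 4, 5, 6, 7, 8, 9 the conclusion holds.
m = 10: m² + m + 11 = 121 = 11 × 11, composite.

m = 10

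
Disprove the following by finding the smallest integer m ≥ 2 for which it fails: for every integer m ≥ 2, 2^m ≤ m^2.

m = 5

Check each integer m ≥ 2 in order until 2^m > m^2.
For m = 2, 3, 4 the conclusion holds.
m = 5: 2^m = 32 and m^2 = 25, so 32 > 25.
Hence m = 5 is a counterexample.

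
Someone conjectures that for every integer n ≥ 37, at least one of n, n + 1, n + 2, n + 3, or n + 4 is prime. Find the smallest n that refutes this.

n = 48

The first 11 eligible values, up to n = 47, all satisfy the conclusion.
n = 48: 48 = 2 × 24; 49 = 7 × 7; 50 = 2 × 25; 51 = 3 × 17; 52 = 2 × 26 — all composite.
So n = 48 is the smallest counterexample.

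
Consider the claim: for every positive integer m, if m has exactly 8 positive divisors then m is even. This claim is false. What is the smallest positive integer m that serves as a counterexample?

m = 105

We need the least positive integer m for which m has exactly 8 positive divisors but m is odd.
The first 12 eligible values, up to m = 104, all satisfy the conclusion.
m = 105: divisors of 105: 1, 3, 5, 7, 15, 21, 35, 105; 105 is odd.
So m = 105 is the smallest counterexample.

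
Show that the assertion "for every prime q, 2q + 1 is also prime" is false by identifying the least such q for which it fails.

q = 7

Check each prime q in order until 2q + 1 is not prime.
q = 2: 2q + 1 = 5, prime.
q = 3: 2q + 1 = 7, prime.
q = 5: 2q + 1 = 11, prime.
q = 7: 2q + 1 = 15 = 3 × 5, not prime.
Hence q = 7 is a counterexample.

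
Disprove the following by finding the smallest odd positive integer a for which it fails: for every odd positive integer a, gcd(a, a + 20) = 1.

A counterexample is any odd positive integer a such that gcd(a, a + 20) > 1; we check each in order.
For a = 1, 3 the conclusion holds.
a = 5: gcd(5, 25) = 5.
Hence a = 5 is a counterexample.

a = 5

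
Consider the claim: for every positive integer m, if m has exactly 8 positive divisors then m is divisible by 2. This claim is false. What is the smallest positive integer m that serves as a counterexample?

A counterexample is any positive integer m such that m has exactly 8 positive divisors but m is not divisible by 2; we check each in order.
For m = 24, 30, 40, 42, …, 88, 102, 104 the conclusion holds.
m = 105: τ(105) = 8; 105 mod 2 = 1.
So m = 105 is the smallest counterexample.

m = 105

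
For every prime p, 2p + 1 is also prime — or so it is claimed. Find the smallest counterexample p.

We need the least prime p for which 2p + 1 is not prime.
For p = 2, 3, 5 the conclusion holds.
p = 7: 2p + 1 = 15 = 3 × 5, not prime.
So p = 7 is the smallest counterexample.

p = 7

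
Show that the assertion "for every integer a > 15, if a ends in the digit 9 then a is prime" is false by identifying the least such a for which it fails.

Check each integer a > 15 in order until a ends in the digit 9 but a is not prime.
For a = 19, 29 the conclusion holds.
a = 39: 39 ends in 9; 39 = 3 × 13, composite.
Hence a = 39 is a counterexample.

a = 39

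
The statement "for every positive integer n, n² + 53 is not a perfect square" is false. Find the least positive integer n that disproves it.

n = 26

We need the least positive integer n for which n² + 53 is a perfect square.
For n = 1, 2, 3, 4, …, 23, 24, 25 the conclusion holds.
n = 26: 26² + 53 = 729 = 27², a perfect square.
So n = 26 is the smallest counterexample.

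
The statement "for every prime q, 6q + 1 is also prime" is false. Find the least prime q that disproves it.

A counterexample is any prime q such that 6q + 1 is not prime; we check each in order.
For q = 2, 3, 5, 7, 11, 13, 17 the conclusion holds.
q = 19: 6q + 1 = 115 = 5 × 23, not prime.

q = 19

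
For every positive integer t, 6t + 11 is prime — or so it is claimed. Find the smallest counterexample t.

We need the least positive integer t for which 6t + 11 is not prime.
For t = 1, 2, 3 the conclusion holds.
t = 4: 6t + 11 = 35 = 5 × 7, composite.

t = 4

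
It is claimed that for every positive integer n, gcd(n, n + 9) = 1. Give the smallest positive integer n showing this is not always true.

n = 3

A counterexample is any positive integer n such that gcd(n, n + 9) > 1; we check each in order.
n = 1: gcd(1, 10) = 1.
n = 2: gcd(2, 11) = 1.
n = 3: gcd(3, 12) = 3.
So n = 3 is the smallest counterexample.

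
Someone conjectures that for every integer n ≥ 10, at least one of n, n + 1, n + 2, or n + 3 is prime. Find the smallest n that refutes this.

A counterexample is any integer n ≥ 10 such that n, n + 1, n + 2, n + 3 are all composite; we check each in order.
For n = 10, 11, 12, 13, …, 21, 22, 23 the conclusion holds.
n = 24: 24 = 2 × 12; 25 = 5 × 5; 26 = 2 × 13; 27 = 3 × 9 — all composite.
So n = 24 is the smallest counterexample.

n = 24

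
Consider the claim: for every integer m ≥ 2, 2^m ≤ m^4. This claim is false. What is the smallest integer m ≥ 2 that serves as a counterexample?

m = 17

Check each integer m ≥ 2 in order until 2^m > m^4.
For m = 2, 3, 4, 5, …, 14, 15, 16 the conclusion holds.
m = 17: 2^m = 131072 and m^4 = 83521, so 131072 > 83521.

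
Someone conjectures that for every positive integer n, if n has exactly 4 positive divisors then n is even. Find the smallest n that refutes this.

The first 4 eligible values, up to n = 14, all satisfy the conclusion.
n = 15: divisors of 15: 1, 3, 5, 15; 15 is odd.

n = 15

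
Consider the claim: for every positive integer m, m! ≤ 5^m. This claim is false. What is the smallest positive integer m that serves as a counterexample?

We need the least positive integer m for which m! > 5^m.
For m = 1, 2, 3, 4, …, 9, 10, 11 the conclusion holds.
m = 12: m! = 479001600 and 5^m = 244140625, so 479001600 > 244140625.
Hence m = 12 is a counterexample.

m = 12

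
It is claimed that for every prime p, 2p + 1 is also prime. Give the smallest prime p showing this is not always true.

A counterexample is any prime p such that 2p + 1 is not prime; we check each in order.
For p = 2, 3, 5 the conclusion holds.
p = 7: 2p + 1 = 15 = 3 × 5, not prime.
So p = 7 is the smallest counterexample.

p = 7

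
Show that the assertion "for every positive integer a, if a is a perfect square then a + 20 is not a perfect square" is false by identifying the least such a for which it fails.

Check each positive integer a in order until a is a perfect square but a + 20 is a perfect square.
a = 1: 1 + 20 = 21, not a perfect square.
a = 4: 4 + 20 = 24, not a perfect square.
a = 9: 9 + 20 = 29, not a perfect square.
a = 16: 16 = 4² and 16 + 20 = 36 = 6².
Thus a = 16 disproves the claim, and no smaller a works.

a = 16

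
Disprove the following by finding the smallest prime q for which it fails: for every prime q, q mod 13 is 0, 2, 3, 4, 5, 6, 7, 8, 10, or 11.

q = 53

For q = 2, 3, 5, 7, …, 41, 43, 47 the conclusion holds.
q = 53: 53 mod 13 = 1 — not in {0, 2, 3, 4, 5, 6, 7, 8, 10, 11}.
Hence q = 53 is a counterexample.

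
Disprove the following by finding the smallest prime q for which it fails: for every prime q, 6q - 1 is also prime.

We need the least prime q for which 6q - 1 is not prime.
q = 2: 6q - 1 = 11, prime.
q = 3: 6q - 1 = 17, prime.
q = 5: 6q - 1 = 29, prime.
q = 7: 6q - 1 = 41, prime.
q = 11: 6q - 1 = 65 = 5 × 13, not prime.

q = 11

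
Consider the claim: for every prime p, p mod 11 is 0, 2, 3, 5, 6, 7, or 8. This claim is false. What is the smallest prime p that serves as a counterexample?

Check each prime p in order until the claim fails.
For p = 2, 3, 5, 7, 11, 13, 17, 19 the conclusion holds.
p = 23: 23 mod 11 = 1 — not in {0, 2, 3, 5, 6, 7, 8}.
So p = 23 is the smallest counterexample.

p = 23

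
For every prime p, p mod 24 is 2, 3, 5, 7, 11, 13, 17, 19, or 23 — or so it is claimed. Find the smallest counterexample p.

Check each prime p in order until the claim fails.
For p = 2, 3, 5, 7, …, 61, 67, 71 the conclusion holds.
p = 73: 73 mod 24 = 1 — not in {2, 3, 5, 7, 11, 13, 17, 19, 23}.

p = 73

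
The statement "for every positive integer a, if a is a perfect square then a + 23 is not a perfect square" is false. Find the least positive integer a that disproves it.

Check each positive integer a in order until a is a perfect square but a + 23 is a perfect square.
For a = 1, 4, 9, 16, 25, 36, 49, 64, 81, 100 the conclusion holds.
a = 121: 121 = 11² and 121 + 23 = 144 = 12².
Thus a = 121 disproves the claim, and no smaller a works.

a = 121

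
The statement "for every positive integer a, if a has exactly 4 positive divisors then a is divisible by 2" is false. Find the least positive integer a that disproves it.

a = 15

For a = 6, 8, 10, 14 the conclusion holds.
a = 15: τ(15) = 4; 15 mod 2 = 1.
So a = 15 is the smallest counterexample.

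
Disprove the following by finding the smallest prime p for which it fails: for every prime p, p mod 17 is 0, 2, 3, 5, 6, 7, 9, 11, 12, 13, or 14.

p = 59

For p = 2, 3, 5, 7, …, 43, 47, 53 the conclusion holds.
p = 59: 59 mod 17 = 8 — not in {0, 2, 3, 5, 6, 7, 9, 11, 12, 13, 14}.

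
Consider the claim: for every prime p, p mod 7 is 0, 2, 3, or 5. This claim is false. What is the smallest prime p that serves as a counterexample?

p = 11

A counterexample is any prime p such that the claim fails; we check each in order.
p = 2: 2 mod 7 = 2.
p = 3: 3 mod 7 = 3.
p = 5: 5 mod 7 = 5.
p = 7: 7 mod 7 = 0.
p = 11: 11 mod 7 = 4 — not in {0, 2, 3, 5}.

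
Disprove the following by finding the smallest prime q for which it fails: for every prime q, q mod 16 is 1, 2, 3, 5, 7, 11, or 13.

q = 31

Check each prime q in order until the claim fails.
For q = 2, 3, 5, 7, 11, 13, 17, 19, 23, 29 the conclusion holds.
q = 31: 31 mod 16 = 15 — not in {1, 2, 3, 5, 7, 11, 13}.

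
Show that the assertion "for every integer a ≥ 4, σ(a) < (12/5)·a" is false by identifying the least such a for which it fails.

We need the least integer a ≥ 4 for which the claim fails.
The first 20 eligible values, up to a = 23, all satisfy the conclusion.
a = 24: σ(24) = 60; 60 ≥ 288/5.

a = 24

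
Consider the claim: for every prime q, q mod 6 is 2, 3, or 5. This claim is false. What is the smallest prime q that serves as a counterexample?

q = 7

We need the least prime q for which the claim fails.
For q = 2, 3, 5 the conclusion holds.
q = 7: 7 mod 6 = 1 — not in {2, 3, 5}.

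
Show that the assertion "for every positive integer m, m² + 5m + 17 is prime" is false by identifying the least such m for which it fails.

The first 7 eligible values, up to m = 7, all satisfy the conclusion.
m = 8: m² + 5m + 17 = 121 = 11 × 11, composite.

m = 8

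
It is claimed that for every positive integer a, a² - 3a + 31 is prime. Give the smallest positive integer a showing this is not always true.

a = 4

Check each positive integer a in order until a² - 3a + 31 is not prime.
a = 1: a² - 3a + 31 = 29, prime.
a = 2: a² - 3a + 31 = 29, prime.
a = 3: a² - 3a + 31 = 31, prime.
a = 4: a² - 3a + 31 = 35 = 5 × 7, composite.
Thus a = 4 disproves the claim, and no smaller a works.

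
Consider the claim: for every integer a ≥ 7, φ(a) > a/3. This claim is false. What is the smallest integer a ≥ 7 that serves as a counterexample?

Check each integer a ≥ 7 in order until the claim fails.
For a = 7, 8, 9, 10, 11 the conclusion holds.
a = 12: φ(12) = 4 and 12/3 = 4, so φ(12) ≤ 12/3.
Thus a = 12 disproves the claim, and no smaller a works.

a = 12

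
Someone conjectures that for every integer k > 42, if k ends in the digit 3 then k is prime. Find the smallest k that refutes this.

A counterexample is any integer k > 42 such that k ends in the digit 3 but k is not prime; we check each in order.
k = 43: 43 ends in 3 and is prime.
k = 53: 53 ends in 3 and is prime.
k = 63: 63 ends in 3; 63 = 3 × 21, composite.
So k = 63 is the smallest counterexample.

k = 63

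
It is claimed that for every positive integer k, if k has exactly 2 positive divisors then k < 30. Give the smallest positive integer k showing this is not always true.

k = 31

We need the least positive integer k for which k has exactly 2 positive divisors but the claim fails.
For k = 2, 3, 5, 7, 11, 13, 17, 19, 23, 29 the conclusion holds.
k = 31: τ(31) = 2; 31 ≥ 30.
Hence k = 31 is a counterexample.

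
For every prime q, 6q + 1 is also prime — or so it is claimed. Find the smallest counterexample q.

q = 19

Check each prime q in order until 6q + 1 is not prime.
q = 2: 6q + 1 = 13, prime.
q = 3: 6q + 1 = 19, prime.
q = 5: 6q + 1 = 31, prime.
q = 7: 6q + 1 = 43, prime.
q = 11: 6q + 1 = 67, prime.
q = 13: 6q + 1 = 79, prime.
q = 17: 6q + 1 = 103, prime.
q = 19: 6q + 1 = 115 = 5 × 23, not prime.
Hence q = 19 is a counterexample.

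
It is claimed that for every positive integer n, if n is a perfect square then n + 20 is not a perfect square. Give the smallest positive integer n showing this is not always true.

A counterexample is any positive integer n such that n is a perfect square but n + 20 is a perfect square; we check each in order.
n = 1: 1 + 20 = 21, not a perfect square.
n = 4: 4 + 20 = 24, not a perfect square.
n = 9: 9 + 20 = 29, not a perfect square.
n = 16: 16 = 4² and 16 + 20 = 36 = 6².
Thus n = 16 disproves the claim, and no smaller n works.

n = 16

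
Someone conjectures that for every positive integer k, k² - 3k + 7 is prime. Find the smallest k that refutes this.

k = 6

We need the least positive integer k for which k² - 3k + 7 is not prime.
For k = 1, 2, 3, 4, 5 the conclusion holds.
k = 6: k² - 3k + 7 = 25 = 5 × 5, composite.
Thus k = 6 disproves the claim, and no smaller k works.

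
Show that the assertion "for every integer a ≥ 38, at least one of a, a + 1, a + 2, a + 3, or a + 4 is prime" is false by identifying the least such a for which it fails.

For a = 38, 39, 40, 41, 42, 43, 44, 45, 46, 47 the conclusion holds.
a = 48: 48 = 2 × 24; 49 = 7 × 7; 50 = 2 × 25; 51 = 3 × 17; 52 = 2 × 26 — all composite.

a = 48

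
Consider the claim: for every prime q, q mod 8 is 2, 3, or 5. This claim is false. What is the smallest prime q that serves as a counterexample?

q = 7

Check each prime q in order until the claim fails.
q = 2: 2 mod 8 = 2.
q = 3: 3 mod 8 = 3.
q = 5: 5 mod 8 = 5.
q = 7: 7 mod 8 = 7 — not in {2, 3, 5}.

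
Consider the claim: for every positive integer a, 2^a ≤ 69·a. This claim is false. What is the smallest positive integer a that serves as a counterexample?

a = 10

Check each positive integer a in order until 2^a > 69·a.
The first 9 eligible values, up to a = 9, all satisfy the conclusion.
a = 10: 2^a = 1024 and 69·a = 690, so 1024 > 690.
Hence a = 10 is a counterexample.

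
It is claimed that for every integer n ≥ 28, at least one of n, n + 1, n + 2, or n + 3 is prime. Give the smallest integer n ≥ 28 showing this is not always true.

n = 32

Check each integer n ≥ 28 in order until n, n + 1, n + 2, n + 3 are all composite.
n = 28: 29 is prime.
n = 29: 29 is prime.
n = 30: 31 is prime.
n = 31: 31 is prime.
n = 32: 32 = 2 × 16; 33 = 3 × 11; 34 = 2 × 17; 35 = 5 × 7 — all composite.
Thus n = 32 disproves the claim, and no smaller n works.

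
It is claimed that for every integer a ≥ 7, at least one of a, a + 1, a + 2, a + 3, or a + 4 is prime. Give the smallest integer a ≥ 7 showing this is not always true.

A counterexample is any integer a ≥ 7 such that a, a + 1, a + 2, a + 3, a + 4 are all composite; we check each in order.
The first 17 eligible values, up to a = 23, all satisfy the conclusion.
a = 24: 24 = 2 × 12; 25 = 5 × 5; 26 = 2 × 13; 27 = 3 × 9; 28 = 2 × 14 — all composite.
Thus a = 24 disproves the claim, and no smaller a works.

a = 24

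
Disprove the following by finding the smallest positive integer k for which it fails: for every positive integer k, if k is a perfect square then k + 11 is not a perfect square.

A counterexample is any positive integer k such that k is a perfect square but k + 11 is a perfect square; we check each in order.
The first 4 eligible values, up to k = 16, all satisfy the conclusion.
k = 25: 25 = 5² and 25 + 11 = 36 = 6².
Hence k = 25 is a counterexample.

k = 25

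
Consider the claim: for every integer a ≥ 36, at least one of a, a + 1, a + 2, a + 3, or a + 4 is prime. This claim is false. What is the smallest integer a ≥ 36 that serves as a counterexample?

For a = 36, 37, 38, 39, …, 45, 46, 47 the conclusion holds.
a = 48: 48 = 2 × 24; 49 = 7 × 7; 50 = 2 × 25; 51 = 3 × 17; 52 = 2 × 26 — all composite.

a = 48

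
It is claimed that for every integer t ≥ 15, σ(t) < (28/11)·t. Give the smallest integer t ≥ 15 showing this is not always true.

t = 48

For t = 15, 16, 17, 18, …, 45, 46, 47 the conclusion holds.
t = 48: σ(48) = 124; 124 ≥ 1344/11.
So t = 48 is the smallest counterexample.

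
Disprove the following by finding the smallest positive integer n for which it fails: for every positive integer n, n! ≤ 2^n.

n = 4

A counterexample is any positive integer n such that n! > 2^n; we check each in order.
For n = 1, 2, 3 the conclusion holds.
n = 4: n! = 24 and 2^n = 16, so 24 > 16.
So n = 4 is the smallest counterexample.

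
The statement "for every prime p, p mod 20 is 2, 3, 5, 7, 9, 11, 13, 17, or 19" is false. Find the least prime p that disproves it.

The first 12 eligible values, up to p = 37, all satisfy the conclusion.
p = 41: 41 mod 20 = 1 — not in {2, 3, 5, 7, 9, 11, 13, 17, 19}.

p = 41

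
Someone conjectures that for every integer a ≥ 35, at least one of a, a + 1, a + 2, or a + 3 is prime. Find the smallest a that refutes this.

A counterexample is any integer a ≥ 35 such that a, a + 1, a + 2, a + 3 are all composite; we check each in order.
For a = 35, 36, 37, 38, …, 45, 46, 47 the conclusion holds.
a = 48: 48 = 2 × 24; 49 = 7 × 7; 50 = 2 × 25; 51 = 3 × 17 — all composite.

a = 48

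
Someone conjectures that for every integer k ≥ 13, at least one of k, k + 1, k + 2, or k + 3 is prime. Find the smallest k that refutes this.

k = 24

Check each integer k ≥ 13 in order until k, k + 1, k + 2, k + 3 are all composite.
For k = 13, 14, 15, 16, …, 21, 22, 23 the conclusion holds.
k = 24: 24 = 2 × 12; 25 = 5 × 5; 26 = 2 × 13; 27 = 3 × 9 — all composite.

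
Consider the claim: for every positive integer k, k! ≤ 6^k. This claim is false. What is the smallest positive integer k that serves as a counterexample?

Check each positive integer k in order until k! > 6^k.
The first 13 eligible values, up to k = 13, all satisfy the conclusion.
k = 14: k! = 87178291200 and 6^k = 78364164096, so 87178291200 > 78364164096.

k = 14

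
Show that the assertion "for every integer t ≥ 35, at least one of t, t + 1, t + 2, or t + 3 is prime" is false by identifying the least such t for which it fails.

A counterexample is any integer t ≥ 35 such that t, t + 1, t + 2, t + 3 are all composite; we check each in order.
The first 13 eligible values, up to t = 47, all satisfy the conclusion.
t = 48: 48 = 2 × 24; 49 = 7 × 7; 50 = 2 × 25; 51 = 3 × 17 — all composite.
So t = 48 is the smallest counterexample.

t = 48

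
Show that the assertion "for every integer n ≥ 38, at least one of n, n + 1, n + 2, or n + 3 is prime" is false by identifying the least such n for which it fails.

Check each integer n ≥ 38 in order until n, n + 1, n + 2, n + 3 are all composite.
For n = 38, 39, 40, 41, 42, 43, 44, 45, 46, 47 the conclusion holds.
n = 48: 48 = 2 × 24; 49 = 7 × 7; 50 = 2 × 25; 51 = 3 × 17 — all composite.

n = 48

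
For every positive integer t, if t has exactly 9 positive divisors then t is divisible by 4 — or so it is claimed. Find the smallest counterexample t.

Check each positive integer t in order until t has exactly 9 positive divisors but t is not divisible by 4.
For t = 36, 100, 196 the conclusion holds.
t = 225: τ(225) = 9; 225 mod 4 = 1.
So t = 225 is the smallest counterexample.

t = 225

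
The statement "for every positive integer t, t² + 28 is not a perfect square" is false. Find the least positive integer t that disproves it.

Check each positive integer t in order until t² + 28 is a perfect square.
t = 1: 1² + 28 = 29, not a perfect square.
t = 2: 2² + 28 = 32, not a perfect square.
t = 3: 3² + 28 = 37, not a perfect square.
t = 4: 4² + 28 = 44, not a perfect square.
t = 5: 5² + 28 = 53, not a perfect square.
t = 6: 6² + 28 = 64 = 8², a perfect square.
So t = 6 is the smallest counterexample.

t = 6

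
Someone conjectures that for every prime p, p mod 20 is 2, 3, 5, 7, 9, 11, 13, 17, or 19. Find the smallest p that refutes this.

p = 41

Check each prime p in order until the claim fails.
The first 12 eligible values, up to p = 37, all satisfy the conclusion.
p = 41: 41 mod 20 = 1 — not in {2, 3, 5, 7, 9, 11, 13, 17, 19}.
Hence p = 41 is a counterexample.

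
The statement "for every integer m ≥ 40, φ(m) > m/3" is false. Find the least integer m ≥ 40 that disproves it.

A counterexample is any integer m ≥ 40 such that the claim fails; we check each in order.
For m = 40, 41 the conclusion holds.
m = 42: φ(42) = 12 and 42/3 = 14, so φ(42) ≤ 42/3.
Hence m = 42 is a counterexample.

m = 42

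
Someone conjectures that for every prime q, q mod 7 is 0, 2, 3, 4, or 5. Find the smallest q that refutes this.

q = 13

The first 5 eligible values, up to q = 11, all satisfy the conclusion.
q = 13: 13 mod 7 = 6 — not in {0, 2, 3, 4, 5}.
Hence q = 13 is a counterexample.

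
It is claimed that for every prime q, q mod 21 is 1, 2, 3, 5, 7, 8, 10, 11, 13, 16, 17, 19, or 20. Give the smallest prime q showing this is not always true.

For q = 2, 3, 5, 7, …, 53, 59, 61 the conclusion holds.
q = 67: 67 mod 21 = 4 — not in {1, 2, 3, 5, 7, 8, 10, 11, 13, 16, 17, 19, 20}.
So q = 67 is the smallest counterexample.

q = 67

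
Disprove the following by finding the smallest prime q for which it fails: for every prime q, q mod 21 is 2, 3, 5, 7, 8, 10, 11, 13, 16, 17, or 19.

q = 41

For q = 2, 3, 5, 7, …, 29, 31, 37 the conclusion holds.
q = 41: 41 mod 21 = 20 — not in {2, 3, 5, 7, 8, 10, 11, 13, 16, 17, 19}.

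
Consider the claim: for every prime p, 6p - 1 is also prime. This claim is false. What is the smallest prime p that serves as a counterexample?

p = 11

For p = 2, 3, 5, 7 the conclusion holds.
p = 11: 6p - 1 = 65 = 5 × 13, not prime.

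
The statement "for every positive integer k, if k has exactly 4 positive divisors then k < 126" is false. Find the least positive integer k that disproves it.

k = 129

For k = 6, 8, 10, 14, …, 122, 123, 125 the conclusion holds.
k = 129: τ(129) = 4; 129 ≥ 126.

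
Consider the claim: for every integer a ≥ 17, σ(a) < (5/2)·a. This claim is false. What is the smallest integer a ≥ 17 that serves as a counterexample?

a = 24

Check each integer a ≥ 17 in order until the claim fails.
The first 7 eligible values, up to a = 23, all satisfy the conclusion.
a = 24: σ(24) = 60; 60 ≥ 60.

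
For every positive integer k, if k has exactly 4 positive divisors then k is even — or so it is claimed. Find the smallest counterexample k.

k = 15

A counterexample is any positive integer k such that k has exactly 4 positive divisors but k is odd; we check each in order.
For k = 6, 8, 10, 14 the conclusion holds.
k = 15: divisors of 15: 1, 3, 5, 15; 15 is odd.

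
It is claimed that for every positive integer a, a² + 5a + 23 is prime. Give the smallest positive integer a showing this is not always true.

a = 14

A counterexample is any positive integer a such that a² + 5a + 23 is not prime; we check each in order.
For a = 1, 2, 3, 4, …, 11, 12, 13 the conclusion holds.
a = 14: a² + 5a + 23 = 289 = 17 × 17, composite.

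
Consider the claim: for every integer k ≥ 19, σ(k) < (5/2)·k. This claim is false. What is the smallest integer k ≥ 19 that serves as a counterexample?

Check each integer k ≥ 19 in order until the claim fails.
k = 19: σ(19) = 20; 20 < 95/2.
k = 20: σ(20) = 42; 42 < 50.
k = 21: σ(21) = 32; 32 < 105/2.
k = 22: σ(22) = 36; 36 < 55.
k = 23: σ(23) = 24; 24 < 115/2.
k = 24: σ(24) = 60; 60 ≥ 60.
So k = 24 is the smallest counterexample.

k = 24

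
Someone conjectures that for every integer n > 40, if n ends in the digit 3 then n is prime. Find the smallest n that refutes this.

n = 63

A counterexample is any integer n > 40 such that n ends in the digit 3 but n is not prime; we check each in order.
n = 43: 43 ends in 3 and is prime.
n = 53: 53 ends in 3 and is prime.
n = 63: 63 ends in 3; 63 = 3 × 21, composite.
Thus n = 63 disproves the claim, and no smaller n works.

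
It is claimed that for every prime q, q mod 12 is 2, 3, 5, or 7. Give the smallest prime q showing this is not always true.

q = 2: 2 mod 12 = 2.
q = 3: 3 mod 12 = 3.
q = 5: 5 mod 12 = 5.
q = 7: 7 mod 12 = 7.
q = 11: 11 mod 12 = 11 — not in {2, 3, 5, 7}.

q = 11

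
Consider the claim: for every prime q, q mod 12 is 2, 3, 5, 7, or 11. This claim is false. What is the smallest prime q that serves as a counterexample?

Check each prime q in order until the claim fails.
q = 2: 2 mod 12 = 2.
q = 3: 3 mod 12 = 3.
q = 5: 5 mod 12 = 5.
q = 7: 7 mod 12 = 7.
q = 11: 11 mod 12 = 11.
q = 13: 13 mod 12 = 1 — not in {2, 3, 5, 7, 11}.

q = 13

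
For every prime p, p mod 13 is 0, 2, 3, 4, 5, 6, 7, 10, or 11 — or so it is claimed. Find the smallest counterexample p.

For p = 2, 3, 5, 7, …, 37, 41, 43 the conclusion holds.
p = 47: 47 mod 13 = 8 — not in {0, 2, 3, 4, 5, 6, 7, 10, 11}.

p = 47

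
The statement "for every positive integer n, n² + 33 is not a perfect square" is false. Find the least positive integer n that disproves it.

n = 4

A counterexample is any positive integer n such that n² + 33 is a perfect square; we check each in order.
For n = 1, 2, 3 the conclusion holds.
n = 4: 4² + 33 = 49 = 7², a perfect square.
Thus n = 4 disproves the claim, and no smaller n works.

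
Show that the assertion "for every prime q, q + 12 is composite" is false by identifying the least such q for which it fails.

q = 5

A counterexample is any prime q such that q + 12 is prime; we check each in order.
q = 2: q + 12 = 14 = 2 × 7, composite.
q = 3: q + 12 = 15 = 3 × 5, composite.
q = 5: q + 12 = 17, prime — not composite.
So q = 5 is the smallest counterexample.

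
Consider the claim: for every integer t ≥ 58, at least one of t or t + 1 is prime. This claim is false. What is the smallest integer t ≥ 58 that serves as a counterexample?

t = 62

Check each integer t ≥ 58 in order until t, t + 1 are both composite.
t = 58: 59 is prime.
t = 59: 59 is prime.
t = 60: 61 is prime.
t = 61: 61 is prime.
t = 62: 62 = 2 × 31; 63 = 3 × 21 — both composite.
Thus t = 62 disproves the claim, and no smaller t works.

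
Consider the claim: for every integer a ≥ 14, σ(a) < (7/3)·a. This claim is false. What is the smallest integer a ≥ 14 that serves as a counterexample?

a = 24

A counterexample is any integer a ≥ 14 such that the claim fails; we check each in order.
For a = 14, 15, 16, 17, 18, 19, 20, 21, 22, 23 the conclusion holds.
a = 24: σ(24) = 60; 60 ≥ 56.
So a = 24 is the smallest counterexample.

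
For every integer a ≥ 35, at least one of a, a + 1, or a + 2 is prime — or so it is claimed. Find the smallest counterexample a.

Check each integer a ≥ 35 in order until a, a + 1, a + 2 are all composite.
a = 35: 37 is prime.
a = 36: 37 is prime.
a = 37: 37 is prime.
a = 38: 38 = 2 × 19; 39 = 3 × 13; 40 = 2 × 20 — all composite.
Hence a = 38 is a counterexample.

a = 38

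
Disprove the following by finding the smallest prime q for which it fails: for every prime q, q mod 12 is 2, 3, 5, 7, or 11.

We need the least prime q for which the claim fails.
For q = 2, 3, 5, 7, 11 the conclusion holds.
q = 13: 13 mod 12 = 1 — not in {2, 3, 5, 7, 11}.
Thus q = 13 disproves the claim, and no smaller q works.

q = 13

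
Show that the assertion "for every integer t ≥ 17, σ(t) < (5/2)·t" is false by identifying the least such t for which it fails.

A counterexample is any integer t ≥ 17 such that the claim fails; we check each in order.
For t = 17, 18, 19, 20, 21, 22, 23 the conclusion holds.
t = 24: σ(24) = 60; 60 ≥ 60.
Thus t = 24 disproves the claim, and no smaller t works.

t = 24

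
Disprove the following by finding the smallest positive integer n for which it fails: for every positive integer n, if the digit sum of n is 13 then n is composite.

For n = 49, 58 the conclusion holds.
n = 67: digit sum 13; 67 is prime, not composite.
So n = 67 is the smallest counterexample.

n = 67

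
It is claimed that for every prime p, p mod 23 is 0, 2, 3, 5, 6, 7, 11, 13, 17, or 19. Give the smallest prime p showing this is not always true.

p = 31

We need the least prime p for which the claim fails.
For p = 2, 3, 5, 7, 11, 13, 17, 19, 23, 29 the conclusion holds.
p = 31: 31 mod 23 = 8 — not in {0, 2, 3, 5, 6, 7, 11, 13, 17, 19}.
Thus p = 31 disproves the claim, and no smaller p works.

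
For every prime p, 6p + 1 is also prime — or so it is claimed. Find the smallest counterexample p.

Check each prime p in order until 6p + 1 is not prime.
The first 7 eligible values, up to p = 17, all satisfy the conclusion.
p = 19: 6p + 1 = 115 = 5 × 23, not prime.

p = 19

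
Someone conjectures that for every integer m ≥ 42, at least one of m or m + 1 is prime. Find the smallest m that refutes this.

m = 44

We need the least integer m ≥ 42 for which m, m + 1 are both composite.
m = 42: 43 is prime.
m = 43: 43 is prime.
m = 44: 44 = 2 × 22; 45 = 3 × 15 — both composite.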